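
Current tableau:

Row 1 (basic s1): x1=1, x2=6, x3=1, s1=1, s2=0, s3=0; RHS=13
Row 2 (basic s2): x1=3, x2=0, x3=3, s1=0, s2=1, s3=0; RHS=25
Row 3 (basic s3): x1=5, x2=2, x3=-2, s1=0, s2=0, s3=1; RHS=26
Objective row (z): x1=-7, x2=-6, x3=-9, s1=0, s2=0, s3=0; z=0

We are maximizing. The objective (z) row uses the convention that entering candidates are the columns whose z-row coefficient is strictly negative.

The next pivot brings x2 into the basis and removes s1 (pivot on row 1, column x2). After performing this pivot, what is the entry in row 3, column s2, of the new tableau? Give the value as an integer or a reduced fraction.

Pivot element is row 1, column x2: 6.
Normalize row 1: new (row 1, s2) = 0/6 = 0.
row 3 ← row 3 − 2·(new row 1): 0 − 2·0 = 0.

0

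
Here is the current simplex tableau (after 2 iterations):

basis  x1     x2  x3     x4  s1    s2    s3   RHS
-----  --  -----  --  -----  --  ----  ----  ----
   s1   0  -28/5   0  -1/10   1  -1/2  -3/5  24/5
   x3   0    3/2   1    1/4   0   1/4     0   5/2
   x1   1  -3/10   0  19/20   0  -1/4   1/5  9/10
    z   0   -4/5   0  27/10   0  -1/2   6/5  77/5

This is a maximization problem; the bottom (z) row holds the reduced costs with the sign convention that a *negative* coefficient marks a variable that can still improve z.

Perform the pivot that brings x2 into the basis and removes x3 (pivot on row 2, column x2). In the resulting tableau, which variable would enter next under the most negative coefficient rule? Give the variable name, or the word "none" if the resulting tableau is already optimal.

Pivot element 3/2. New z-row = old z-row − (-4/5)·(row 2/(3/2)).
Updated z-row coefficients: x1: 0, x2: 0, x3: 8/15, x4: 17/6, s1: 0, s2: -11/30, s3: 6/5.
The most negative is -11/30 in column s2, so s2 would enter next.

s2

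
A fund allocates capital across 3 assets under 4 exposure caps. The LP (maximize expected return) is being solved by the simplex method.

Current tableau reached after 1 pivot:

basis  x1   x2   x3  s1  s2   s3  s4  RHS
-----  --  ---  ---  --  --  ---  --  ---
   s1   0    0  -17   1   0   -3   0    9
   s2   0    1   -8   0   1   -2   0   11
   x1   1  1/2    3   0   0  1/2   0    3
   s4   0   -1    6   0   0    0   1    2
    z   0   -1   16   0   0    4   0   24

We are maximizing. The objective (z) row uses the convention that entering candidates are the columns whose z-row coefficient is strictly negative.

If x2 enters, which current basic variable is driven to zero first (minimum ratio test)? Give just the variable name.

x1

Ratios: row 1 (s1): entry 0 ≤ 0, skip; row 2 (s2): 11/1 = 11; row 3 (x1): 3/(1/2) = 6; row 4 (s4): entry -1 ≤ 0, skip.
Minimum ratio 6 is in the x1 row, so x1 leaves.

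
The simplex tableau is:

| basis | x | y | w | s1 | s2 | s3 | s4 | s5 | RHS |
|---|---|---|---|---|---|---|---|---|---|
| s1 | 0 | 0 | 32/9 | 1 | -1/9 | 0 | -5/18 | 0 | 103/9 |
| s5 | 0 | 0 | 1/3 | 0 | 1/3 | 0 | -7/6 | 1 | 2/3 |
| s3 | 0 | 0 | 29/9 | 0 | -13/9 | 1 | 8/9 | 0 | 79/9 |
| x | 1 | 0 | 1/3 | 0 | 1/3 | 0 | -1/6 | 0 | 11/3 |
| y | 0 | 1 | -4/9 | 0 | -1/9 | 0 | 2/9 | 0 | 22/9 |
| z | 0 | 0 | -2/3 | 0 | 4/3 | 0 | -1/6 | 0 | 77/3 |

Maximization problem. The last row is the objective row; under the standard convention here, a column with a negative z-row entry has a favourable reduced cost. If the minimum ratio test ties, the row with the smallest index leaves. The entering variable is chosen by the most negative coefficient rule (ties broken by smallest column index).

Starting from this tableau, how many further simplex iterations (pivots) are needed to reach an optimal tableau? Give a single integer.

2

pivot: w in, s5 out → z = 27
pivot: s4 in, s3 out → z = 2006/73
No improving column remains; optimal.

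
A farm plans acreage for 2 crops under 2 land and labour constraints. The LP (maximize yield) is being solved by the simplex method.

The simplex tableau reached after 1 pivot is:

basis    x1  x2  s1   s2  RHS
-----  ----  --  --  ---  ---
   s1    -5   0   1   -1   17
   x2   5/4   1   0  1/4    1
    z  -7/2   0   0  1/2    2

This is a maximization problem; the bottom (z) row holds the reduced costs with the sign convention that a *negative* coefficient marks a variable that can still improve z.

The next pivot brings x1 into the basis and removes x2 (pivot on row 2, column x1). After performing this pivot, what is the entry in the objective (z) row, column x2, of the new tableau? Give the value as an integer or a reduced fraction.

14/5

Pivot element is row 2, column x1: 5/4.
Normalize row 2: new (row 2, x2) = 1/(5/4) = 4/5.
z-row ← z-row − (-7/2)·(new row 2): 0 − (-7/2)·(4/5) = 14/5.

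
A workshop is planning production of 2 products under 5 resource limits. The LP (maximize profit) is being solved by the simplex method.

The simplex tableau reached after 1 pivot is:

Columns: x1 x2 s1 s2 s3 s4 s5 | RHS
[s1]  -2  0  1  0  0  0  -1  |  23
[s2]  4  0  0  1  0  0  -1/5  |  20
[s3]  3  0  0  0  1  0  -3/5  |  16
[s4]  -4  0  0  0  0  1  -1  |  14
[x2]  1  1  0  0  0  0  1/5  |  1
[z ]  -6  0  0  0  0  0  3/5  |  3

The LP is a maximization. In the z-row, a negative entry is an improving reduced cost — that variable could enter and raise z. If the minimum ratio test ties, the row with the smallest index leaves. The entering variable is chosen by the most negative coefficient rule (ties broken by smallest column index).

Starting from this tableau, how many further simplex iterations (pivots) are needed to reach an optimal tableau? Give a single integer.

pivot: x1 in, x2 out → z = 9
No improving column remains; optimal.

1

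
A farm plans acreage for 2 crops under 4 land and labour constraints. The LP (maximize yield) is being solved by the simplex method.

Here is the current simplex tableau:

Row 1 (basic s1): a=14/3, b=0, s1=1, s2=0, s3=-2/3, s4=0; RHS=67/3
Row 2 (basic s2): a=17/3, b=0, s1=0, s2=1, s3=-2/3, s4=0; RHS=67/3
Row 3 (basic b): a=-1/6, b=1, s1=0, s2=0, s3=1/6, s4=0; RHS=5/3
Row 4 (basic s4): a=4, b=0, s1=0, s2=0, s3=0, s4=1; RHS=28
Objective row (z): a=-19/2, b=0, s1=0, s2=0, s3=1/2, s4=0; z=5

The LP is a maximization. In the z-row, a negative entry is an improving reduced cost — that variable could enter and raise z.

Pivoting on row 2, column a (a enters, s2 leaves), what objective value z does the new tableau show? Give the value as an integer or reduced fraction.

Minimum ratio for a: (67/3)/(17/3) = 67/17.
z changes by −(z-row coeff of a)·ratio = −(-19/2)·(67/17) = 1273/34.
New z = 5 + (1273/34) = 1443/34.

1443/34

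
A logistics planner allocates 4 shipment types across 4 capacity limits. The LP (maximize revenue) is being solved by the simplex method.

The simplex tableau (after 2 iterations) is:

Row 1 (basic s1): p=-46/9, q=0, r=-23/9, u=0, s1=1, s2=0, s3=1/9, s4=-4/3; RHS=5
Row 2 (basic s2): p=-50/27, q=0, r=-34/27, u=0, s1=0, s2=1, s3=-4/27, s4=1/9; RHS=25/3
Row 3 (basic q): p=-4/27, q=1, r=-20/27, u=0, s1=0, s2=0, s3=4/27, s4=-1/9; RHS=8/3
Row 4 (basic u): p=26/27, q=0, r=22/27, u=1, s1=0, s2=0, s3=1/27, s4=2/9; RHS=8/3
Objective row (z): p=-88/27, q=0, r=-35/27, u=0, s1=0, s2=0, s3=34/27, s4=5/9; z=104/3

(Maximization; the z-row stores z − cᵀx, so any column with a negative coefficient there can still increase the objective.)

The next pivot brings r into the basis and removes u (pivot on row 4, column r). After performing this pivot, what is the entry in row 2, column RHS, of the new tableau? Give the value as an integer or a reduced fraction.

Pivot element is row 4, column r: 22/27.
Normalize row 4: new (row 4, RHS) = (8/3)/(22/27) = 36/11.
row 2 ← row 2 − (-34/27)·(new row 4): 25/3 − (-34/27)·(36/11) = 137/11.

137/11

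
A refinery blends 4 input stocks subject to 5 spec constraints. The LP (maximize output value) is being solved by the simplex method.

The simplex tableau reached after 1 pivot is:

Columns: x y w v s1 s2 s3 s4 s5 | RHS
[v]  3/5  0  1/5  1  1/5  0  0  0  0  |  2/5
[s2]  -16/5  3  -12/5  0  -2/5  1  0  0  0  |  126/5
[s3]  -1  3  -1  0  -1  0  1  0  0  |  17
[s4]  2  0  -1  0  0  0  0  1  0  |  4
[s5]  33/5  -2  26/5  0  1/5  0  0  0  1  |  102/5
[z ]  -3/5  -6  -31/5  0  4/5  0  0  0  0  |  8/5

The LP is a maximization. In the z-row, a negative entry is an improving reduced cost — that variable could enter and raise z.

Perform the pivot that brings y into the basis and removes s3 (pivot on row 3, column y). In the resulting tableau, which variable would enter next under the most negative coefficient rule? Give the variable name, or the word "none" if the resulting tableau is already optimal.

Pivot element 3. New z-row = old z-row − (-6)·(row 3/3).
Updated z-row coefficients: x: -13/5, y: 0, w: -41/5, v: 0, s1: -6/5, s2: 0, s3: 2, s4: 0, s5: 0.
The most negative is -41/5 in column w, so w would enter next.

w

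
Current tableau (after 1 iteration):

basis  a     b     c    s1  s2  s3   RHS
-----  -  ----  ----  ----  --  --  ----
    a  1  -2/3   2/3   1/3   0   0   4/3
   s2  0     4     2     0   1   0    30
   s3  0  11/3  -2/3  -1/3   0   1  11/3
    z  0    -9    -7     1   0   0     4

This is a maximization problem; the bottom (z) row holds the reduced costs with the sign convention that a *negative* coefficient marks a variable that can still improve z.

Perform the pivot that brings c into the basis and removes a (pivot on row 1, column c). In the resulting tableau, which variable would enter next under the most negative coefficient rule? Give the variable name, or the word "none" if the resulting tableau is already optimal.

b

Pivot element 2/3. New z-row = old z-row − (-7)·(row 1/(2/3)).
Updated z-row coefficients: a: 21/2, b: -16, c: 0, s1: 9/2, s2: 0, s3: 0.
The most negative is -16 in column b, so b would enter next.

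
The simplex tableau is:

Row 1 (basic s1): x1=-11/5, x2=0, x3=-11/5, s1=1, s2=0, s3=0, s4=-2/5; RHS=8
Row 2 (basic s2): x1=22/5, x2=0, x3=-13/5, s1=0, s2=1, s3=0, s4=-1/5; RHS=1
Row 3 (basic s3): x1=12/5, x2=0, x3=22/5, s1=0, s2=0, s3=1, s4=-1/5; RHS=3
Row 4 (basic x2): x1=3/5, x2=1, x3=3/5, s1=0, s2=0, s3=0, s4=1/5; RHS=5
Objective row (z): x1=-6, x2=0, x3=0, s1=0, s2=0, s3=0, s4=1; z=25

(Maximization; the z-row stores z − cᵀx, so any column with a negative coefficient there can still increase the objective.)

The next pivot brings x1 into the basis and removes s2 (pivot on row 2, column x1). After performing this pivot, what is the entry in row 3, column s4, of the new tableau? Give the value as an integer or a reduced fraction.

Pivot element is row 2, column x1: 22/5.
Normalize row 2: new (row 2, s4) = (-1/5)/(22/5) = -1/22.
row 3 ← row 3 − (12/5)·(new row 2): -1/5 − (12/5)·(-1/22) = -1/11.

-1/11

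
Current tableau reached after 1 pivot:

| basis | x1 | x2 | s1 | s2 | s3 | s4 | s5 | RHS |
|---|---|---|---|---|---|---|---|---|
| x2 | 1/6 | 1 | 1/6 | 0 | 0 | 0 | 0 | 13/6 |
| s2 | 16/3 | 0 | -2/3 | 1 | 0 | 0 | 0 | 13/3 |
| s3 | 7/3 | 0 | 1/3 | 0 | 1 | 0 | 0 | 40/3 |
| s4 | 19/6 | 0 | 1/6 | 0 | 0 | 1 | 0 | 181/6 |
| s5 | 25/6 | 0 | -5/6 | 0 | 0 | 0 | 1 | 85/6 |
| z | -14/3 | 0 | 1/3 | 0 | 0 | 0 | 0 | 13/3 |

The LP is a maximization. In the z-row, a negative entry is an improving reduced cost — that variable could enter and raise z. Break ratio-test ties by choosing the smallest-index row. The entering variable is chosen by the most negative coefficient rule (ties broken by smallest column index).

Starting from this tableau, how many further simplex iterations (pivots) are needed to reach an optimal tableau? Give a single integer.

2

pivot: x1 in, s2 out → z = 65/8
pivot: s1 in, x2 out → z = 65/6
No improving column remains; optimal.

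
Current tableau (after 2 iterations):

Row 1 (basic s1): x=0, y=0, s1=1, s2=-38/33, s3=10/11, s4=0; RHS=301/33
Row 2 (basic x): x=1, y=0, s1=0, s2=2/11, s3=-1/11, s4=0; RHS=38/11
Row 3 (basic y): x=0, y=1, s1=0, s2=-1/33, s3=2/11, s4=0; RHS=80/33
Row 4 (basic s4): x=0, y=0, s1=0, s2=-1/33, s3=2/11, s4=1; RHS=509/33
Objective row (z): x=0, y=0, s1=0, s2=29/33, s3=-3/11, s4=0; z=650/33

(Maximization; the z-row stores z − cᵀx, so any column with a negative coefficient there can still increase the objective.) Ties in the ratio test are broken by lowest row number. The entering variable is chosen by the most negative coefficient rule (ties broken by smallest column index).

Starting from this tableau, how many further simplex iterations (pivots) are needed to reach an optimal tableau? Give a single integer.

pivot: s3 in, s1 out → z = 673/30
No improving column remains; optimal.

1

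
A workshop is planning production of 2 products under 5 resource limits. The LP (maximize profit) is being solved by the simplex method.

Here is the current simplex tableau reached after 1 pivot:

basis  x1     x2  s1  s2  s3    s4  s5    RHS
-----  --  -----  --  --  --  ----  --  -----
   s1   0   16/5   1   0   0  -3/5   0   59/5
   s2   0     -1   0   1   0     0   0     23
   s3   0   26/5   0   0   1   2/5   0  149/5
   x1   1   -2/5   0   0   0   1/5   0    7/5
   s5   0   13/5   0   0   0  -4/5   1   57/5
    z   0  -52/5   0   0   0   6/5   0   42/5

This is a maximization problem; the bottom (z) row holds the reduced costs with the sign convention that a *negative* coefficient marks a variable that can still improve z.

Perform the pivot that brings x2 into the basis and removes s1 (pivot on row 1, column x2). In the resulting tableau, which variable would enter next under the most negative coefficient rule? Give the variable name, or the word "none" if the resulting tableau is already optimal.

s4

Pivot element 16/5. New z-row = old z-row − (-52/5)·(row 1/(16/5)).
Updated z-row coefficients: x1: 0, x2: 0, s1: 13/4, s2: 0, s3: 0, s4: -3/4, s5: 0.
The most negative is -3/4 in column s4, so s4 would enter next.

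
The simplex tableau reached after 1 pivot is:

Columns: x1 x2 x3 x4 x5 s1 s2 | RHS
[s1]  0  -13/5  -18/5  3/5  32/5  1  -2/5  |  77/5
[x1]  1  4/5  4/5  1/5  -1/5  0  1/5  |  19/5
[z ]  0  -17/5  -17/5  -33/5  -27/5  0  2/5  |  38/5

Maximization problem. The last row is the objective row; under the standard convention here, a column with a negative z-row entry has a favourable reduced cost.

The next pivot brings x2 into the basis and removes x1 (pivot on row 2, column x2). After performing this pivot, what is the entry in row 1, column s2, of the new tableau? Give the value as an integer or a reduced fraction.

1/4

Pivot element is row 2, column x2: 4/5.
Normalize row 2: new (row 2, s2) = (1/5)/(4/5) = 1/4.
row 1 ← row 1 − (-13/5)·(new row 2): -2/5 − (-13/5)·(1/4) = 1/4.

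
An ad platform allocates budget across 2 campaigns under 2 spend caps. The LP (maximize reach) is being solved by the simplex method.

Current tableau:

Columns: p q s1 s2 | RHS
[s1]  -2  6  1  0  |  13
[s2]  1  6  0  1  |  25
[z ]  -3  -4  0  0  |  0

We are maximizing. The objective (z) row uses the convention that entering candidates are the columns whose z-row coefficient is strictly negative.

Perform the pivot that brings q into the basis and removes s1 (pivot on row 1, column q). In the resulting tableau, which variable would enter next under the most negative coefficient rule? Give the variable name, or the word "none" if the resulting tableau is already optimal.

Pivot element 6. New z-row = old z-row − (-4)·(row 1/6).
Updated z-row coefficients: p: -13/3, q: 0, s1: 2/3, s2: 0.
The most negative is -13/3 in column p, so p would enter next.

p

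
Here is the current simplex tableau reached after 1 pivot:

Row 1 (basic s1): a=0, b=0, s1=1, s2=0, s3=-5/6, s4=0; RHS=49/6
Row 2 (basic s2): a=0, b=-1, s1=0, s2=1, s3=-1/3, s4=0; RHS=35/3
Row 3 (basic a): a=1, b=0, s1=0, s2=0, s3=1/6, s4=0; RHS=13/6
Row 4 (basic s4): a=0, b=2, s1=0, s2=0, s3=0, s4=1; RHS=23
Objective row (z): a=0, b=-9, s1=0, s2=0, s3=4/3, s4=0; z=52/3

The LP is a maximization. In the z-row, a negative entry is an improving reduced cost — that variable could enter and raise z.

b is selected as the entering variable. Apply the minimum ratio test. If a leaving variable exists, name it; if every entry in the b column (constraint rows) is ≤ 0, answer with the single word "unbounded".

s4

Ratios: row 1 (s1): entry 0 ≤ 0, skip; row 2 (s2): entry -1 ≤ 0, skip; row 3 (a): entry 0 ≤ 0, skip; row 4 (s4): 23/2 = 23/2.
Minimum ratio is in the s4 row, so s4 leaves.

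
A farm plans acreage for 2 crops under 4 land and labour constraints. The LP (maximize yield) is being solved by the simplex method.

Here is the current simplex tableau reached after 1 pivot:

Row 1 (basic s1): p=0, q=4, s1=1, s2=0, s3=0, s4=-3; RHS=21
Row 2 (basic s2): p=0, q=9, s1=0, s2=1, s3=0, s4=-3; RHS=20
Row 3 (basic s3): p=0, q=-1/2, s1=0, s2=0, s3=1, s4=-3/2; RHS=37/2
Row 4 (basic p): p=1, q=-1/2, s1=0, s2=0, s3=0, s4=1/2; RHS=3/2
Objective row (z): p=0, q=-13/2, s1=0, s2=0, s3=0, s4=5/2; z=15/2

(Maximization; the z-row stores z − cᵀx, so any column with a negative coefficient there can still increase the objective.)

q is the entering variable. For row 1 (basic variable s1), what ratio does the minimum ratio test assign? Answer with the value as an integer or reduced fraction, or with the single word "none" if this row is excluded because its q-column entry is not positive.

21/4

Ratio = RHS / (q entry) = 21 / 4 = 21/4.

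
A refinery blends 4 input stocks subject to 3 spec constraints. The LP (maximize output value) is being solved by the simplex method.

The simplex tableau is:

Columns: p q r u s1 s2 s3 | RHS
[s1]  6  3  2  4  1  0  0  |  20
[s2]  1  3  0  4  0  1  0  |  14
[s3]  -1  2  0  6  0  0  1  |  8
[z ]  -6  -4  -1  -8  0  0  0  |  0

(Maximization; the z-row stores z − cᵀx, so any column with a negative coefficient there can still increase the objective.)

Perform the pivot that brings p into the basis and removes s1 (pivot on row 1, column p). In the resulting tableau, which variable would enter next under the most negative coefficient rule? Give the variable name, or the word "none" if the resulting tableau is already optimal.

u

Pivot element 6. New z-row = old z-row − (-6)·(row 1/6).
Updated z-row coefficients: p: 0, q: -1, r: 1, u: -4, s1: 1, s2: 0, s3: 0.
The most negative is -4 in column u, so u would enter next.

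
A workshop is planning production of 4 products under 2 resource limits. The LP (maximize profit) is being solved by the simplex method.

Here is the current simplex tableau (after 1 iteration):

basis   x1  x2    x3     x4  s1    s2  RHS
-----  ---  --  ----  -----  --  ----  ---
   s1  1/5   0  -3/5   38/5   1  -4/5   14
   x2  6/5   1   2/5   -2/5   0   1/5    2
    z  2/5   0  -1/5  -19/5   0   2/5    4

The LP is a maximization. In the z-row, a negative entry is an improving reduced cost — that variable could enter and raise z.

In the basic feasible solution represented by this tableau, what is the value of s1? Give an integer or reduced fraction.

s1 is basic (row 1); its value is the RHS of that row: 14.

14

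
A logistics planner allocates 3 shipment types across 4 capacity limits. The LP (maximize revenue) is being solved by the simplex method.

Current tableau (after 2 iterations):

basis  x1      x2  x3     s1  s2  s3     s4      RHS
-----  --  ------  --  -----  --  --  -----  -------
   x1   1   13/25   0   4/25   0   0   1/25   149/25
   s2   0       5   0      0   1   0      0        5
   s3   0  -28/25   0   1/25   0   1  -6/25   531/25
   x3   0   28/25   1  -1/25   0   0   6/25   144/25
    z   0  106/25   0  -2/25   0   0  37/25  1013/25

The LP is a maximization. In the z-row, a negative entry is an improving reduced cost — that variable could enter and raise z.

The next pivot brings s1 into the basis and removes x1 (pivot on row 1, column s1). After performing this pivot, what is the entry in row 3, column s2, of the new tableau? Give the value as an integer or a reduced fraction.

0

Pivot element is row 1, column s1: 4/25.
Normalize row 1: new (row 1, s2) = 0/(4/25) = 0.
row 3 ← row 3 − (1/25)·(new row 1): 0 − (1/25)·0 = 0.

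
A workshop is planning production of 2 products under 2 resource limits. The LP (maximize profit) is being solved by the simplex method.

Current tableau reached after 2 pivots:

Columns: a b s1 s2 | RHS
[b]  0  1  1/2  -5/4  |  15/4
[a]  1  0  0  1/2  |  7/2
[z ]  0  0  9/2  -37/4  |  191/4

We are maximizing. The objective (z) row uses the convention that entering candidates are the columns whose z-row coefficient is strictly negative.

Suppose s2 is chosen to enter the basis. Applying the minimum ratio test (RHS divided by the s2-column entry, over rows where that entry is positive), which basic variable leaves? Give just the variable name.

a

Ratios: row 1 (b): entry -5/4 ≤ 0, skip; row 2 (a): (7/2)/(1/2) = 7.
Minimum ratio 7 is in the a row, so a leaves.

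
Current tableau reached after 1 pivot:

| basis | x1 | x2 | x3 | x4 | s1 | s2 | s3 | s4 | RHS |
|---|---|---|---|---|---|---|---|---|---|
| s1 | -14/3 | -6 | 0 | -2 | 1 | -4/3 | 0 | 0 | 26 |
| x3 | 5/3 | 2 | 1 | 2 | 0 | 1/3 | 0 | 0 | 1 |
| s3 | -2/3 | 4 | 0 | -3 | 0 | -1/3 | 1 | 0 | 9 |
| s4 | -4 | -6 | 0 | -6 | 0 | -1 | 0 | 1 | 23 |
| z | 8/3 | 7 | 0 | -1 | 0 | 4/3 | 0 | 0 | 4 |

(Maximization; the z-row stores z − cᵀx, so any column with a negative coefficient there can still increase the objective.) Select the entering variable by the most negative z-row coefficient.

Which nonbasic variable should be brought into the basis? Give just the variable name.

Objective-row coefficients: x1: 8/3, x2: 7, x3: 0, x4: -1, s1: 0, s2: 4/3, s3: 0, s4: 0.
The most negative is -1 in column x4, so x4 enters.

x4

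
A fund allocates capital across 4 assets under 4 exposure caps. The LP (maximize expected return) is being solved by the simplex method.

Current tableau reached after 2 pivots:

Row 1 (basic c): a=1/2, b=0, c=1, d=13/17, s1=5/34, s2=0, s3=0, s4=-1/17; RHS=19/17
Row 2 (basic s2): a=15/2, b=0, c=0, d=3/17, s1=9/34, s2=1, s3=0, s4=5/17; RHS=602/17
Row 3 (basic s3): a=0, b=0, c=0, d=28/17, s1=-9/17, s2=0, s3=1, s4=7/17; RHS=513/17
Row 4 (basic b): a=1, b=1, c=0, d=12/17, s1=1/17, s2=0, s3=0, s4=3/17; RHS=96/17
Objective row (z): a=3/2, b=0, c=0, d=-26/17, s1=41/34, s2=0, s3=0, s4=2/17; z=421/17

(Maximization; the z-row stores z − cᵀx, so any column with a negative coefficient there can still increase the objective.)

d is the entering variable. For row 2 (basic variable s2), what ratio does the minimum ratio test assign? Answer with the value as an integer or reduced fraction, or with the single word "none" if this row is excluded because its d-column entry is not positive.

Ratio = RHS / (d entry) = (602/17) / (3/17) = 602/3.

602/3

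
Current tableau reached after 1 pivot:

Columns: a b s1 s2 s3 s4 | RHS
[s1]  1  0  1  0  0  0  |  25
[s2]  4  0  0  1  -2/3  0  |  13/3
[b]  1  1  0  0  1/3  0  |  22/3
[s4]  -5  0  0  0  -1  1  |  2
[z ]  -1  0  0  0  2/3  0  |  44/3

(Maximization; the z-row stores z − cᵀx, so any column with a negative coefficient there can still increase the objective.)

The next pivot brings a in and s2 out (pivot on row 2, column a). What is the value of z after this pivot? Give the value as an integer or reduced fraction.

63/4

Minimum ratio for a: (13/3)/4 = 13/12.
z changes by −(z-row coeff of a)·ratio = −(-1)·(13/12) = 13/12.
New z = 44/3 + (13/12) = 63/4.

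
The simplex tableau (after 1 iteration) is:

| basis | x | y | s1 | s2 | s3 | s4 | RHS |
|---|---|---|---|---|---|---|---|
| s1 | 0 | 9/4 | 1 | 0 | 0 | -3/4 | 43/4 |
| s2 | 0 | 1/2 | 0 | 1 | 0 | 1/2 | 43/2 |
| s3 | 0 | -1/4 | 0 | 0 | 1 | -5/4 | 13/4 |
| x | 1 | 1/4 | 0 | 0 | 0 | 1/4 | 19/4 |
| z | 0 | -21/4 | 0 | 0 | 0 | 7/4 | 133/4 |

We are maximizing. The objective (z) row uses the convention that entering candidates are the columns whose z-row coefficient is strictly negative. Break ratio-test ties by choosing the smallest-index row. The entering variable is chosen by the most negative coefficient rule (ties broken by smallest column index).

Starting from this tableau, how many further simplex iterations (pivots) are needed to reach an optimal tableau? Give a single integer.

1

pivot: y in, s1 out → z = 175/3
No improving column remains; optimal.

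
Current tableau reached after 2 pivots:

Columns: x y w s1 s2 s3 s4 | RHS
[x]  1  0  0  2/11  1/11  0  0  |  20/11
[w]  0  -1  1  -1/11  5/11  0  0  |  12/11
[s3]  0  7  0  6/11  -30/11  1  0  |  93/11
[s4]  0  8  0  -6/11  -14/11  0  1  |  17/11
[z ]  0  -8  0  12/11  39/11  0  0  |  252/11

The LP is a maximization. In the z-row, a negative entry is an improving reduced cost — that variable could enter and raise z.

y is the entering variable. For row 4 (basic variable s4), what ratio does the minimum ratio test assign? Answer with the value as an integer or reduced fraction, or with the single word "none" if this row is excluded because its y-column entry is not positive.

Ratio = RHS / (y entry) = (17/11) / 8 = 17/88.

17/88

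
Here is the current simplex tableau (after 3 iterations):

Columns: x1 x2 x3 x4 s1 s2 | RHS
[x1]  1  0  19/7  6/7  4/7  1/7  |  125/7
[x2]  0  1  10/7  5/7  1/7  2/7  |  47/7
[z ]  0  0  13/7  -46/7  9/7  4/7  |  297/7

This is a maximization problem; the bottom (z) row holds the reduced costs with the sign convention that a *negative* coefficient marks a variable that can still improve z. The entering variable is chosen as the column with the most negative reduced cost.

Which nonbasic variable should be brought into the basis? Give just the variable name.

x4

Objective-row coefficients: x1: 0, x2: 0, x3: 13/7, x4: -46/7, s1: 9/7, s2: 4/7.
The most negative is -46/7 in column x4, so x4 enters.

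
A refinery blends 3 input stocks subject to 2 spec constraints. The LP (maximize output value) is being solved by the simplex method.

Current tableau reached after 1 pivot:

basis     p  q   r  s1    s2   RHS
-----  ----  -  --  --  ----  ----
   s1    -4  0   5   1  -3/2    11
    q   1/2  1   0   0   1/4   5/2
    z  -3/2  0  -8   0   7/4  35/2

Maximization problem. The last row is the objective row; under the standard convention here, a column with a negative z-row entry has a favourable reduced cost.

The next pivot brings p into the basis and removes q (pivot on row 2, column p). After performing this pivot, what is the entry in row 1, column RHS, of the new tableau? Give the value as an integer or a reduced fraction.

Pivot element is row 2, column p: 1/2.
Normalize row 2: new (row 2, RHS) = (5/2)/(1/2) = 5.
row 1 ← row 1 − (-4)·(new row 2): 11 − (-4)·5 = 31.

31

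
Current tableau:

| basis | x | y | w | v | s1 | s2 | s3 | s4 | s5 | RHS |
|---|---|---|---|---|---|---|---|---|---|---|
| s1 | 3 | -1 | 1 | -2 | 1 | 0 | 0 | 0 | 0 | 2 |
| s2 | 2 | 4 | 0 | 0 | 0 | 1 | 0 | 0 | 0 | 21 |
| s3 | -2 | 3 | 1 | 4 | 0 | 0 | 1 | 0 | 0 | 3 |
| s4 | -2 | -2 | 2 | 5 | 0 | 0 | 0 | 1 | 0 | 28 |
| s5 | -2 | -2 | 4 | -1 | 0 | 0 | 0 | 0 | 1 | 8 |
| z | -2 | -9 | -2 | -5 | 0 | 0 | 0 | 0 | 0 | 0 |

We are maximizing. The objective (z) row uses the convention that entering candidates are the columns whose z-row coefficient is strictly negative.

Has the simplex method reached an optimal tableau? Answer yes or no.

no

Column x has objective-row coefficient -2, which is negative; an improving pivot exists, so not yet optimal.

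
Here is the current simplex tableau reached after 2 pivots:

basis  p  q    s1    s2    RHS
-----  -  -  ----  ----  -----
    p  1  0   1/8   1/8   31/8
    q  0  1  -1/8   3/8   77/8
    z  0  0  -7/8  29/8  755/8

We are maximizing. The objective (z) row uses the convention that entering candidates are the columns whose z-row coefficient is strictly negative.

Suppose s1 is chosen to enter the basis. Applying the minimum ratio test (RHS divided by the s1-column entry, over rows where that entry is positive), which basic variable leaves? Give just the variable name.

p

Ratios: row 1 (p): (31/8)/(1/8) = 31; row 2 (q): entry -1/8 ≤ 0, skip.
Minimum ratio 31 is in the p row, so p leaves.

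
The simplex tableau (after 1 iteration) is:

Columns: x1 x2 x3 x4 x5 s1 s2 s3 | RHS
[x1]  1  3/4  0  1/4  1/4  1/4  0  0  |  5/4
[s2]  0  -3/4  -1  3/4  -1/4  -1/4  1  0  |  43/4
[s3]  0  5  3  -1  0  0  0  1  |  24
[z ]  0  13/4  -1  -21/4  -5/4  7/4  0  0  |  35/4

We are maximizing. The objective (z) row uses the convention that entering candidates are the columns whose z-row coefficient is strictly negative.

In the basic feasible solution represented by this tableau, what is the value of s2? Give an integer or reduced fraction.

43/4

s2 is basic (row 2); its value is the RHS of that row: 43/4.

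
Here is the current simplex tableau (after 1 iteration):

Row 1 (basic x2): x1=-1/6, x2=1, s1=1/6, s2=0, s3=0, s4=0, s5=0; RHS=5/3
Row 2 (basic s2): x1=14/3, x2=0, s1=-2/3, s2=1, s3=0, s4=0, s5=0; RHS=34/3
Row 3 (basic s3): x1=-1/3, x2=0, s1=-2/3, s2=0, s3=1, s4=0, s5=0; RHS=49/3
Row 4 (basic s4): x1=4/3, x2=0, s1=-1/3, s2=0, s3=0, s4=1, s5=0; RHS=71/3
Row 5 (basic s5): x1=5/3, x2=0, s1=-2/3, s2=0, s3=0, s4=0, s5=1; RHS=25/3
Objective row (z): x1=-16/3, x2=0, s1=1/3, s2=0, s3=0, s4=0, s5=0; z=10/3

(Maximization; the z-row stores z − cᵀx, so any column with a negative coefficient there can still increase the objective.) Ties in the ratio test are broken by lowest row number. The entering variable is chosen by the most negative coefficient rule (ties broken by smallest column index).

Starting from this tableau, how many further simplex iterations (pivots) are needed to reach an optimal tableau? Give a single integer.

2

pivot: x1 in, s2 out → z = 114/7
pivot: s1 in, x2 out → z = 45/2
No improving column remains; optimal.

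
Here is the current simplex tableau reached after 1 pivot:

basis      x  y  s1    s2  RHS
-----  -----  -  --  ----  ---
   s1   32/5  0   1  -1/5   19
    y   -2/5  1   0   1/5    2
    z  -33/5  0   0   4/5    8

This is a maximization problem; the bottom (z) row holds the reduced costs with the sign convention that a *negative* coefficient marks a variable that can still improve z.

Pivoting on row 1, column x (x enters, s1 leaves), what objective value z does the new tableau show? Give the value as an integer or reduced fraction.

Minimum ratio for x: 19/(32/5) = 95/32.
z changes by −(z-row coeff of x)·ratio = −(-33/5)·(95/32) = 627/32.
New z = 8 + (627/32) = 883/32.

883/32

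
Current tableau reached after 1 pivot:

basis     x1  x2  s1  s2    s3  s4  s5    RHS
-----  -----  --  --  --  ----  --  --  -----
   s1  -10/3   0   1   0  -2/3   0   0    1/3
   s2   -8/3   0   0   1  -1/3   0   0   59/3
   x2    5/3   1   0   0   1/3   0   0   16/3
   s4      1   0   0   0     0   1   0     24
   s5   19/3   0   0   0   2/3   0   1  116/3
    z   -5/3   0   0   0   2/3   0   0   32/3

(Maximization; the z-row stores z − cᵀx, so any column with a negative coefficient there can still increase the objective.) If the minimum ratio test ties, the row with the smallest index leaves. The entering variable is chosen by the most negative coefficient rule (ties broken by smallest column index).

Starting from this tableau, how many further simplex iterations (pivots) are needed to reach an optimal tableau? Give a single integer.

1

pivot: x1 in, x2 out → z = 16
No improving column remains; optimal.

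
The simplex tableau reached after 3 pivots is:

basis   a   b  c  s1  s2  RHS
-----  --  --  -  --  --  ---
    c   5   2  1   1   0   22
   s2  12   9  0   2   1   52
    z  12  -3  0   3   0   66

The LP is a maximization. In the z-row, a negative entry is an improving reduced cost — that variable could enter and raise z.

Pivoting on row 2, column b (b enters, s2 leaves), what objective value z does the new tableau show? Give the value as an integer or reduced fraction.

Minimum ratio for b: 52/9 = 52/9.
z changes by −(z-row coeff of b)·ratio = −(-3)·(52/9) = 52/3.
New z = 66 + (52/3) = 250/3.

250/3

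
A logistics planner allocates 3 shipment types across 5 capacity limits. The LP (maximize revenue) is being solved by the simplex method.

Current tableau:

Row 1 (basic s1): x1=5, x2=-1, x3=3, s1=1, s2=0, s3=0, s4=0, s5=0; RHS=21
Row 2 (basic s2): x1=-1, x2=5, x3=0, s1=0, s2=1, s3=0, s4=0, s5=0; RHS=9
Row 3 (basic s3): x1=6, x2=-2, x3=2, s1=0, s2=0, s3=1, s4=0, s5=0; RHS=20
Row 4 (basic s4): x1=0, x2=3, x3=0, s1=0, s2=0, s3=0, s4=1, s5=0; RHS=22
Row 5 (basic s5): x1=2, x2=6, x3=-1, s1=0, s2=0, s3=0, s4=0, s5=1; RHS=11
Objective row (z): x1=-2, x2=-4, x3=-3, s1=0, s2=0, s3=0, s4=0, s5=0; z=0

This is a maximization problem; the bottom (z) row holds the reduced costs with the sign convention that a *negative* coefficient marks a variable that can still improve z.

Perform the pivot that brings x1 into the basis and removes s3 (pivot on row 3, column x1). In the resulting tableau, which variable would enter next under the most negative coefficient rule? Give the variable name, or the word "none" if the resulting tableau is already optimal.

x2

Pivot element 6. New z-row = old z-row − (-2)·(row 3/6).
Updated z-row coefficients: x1: 0, x2: -14/3, x3: -7/3, s1: 0, s2: 0, s3: 1/3, s4: 0, s5: 0.
The most negative is -14/3 in column x2, so x2 would enter next.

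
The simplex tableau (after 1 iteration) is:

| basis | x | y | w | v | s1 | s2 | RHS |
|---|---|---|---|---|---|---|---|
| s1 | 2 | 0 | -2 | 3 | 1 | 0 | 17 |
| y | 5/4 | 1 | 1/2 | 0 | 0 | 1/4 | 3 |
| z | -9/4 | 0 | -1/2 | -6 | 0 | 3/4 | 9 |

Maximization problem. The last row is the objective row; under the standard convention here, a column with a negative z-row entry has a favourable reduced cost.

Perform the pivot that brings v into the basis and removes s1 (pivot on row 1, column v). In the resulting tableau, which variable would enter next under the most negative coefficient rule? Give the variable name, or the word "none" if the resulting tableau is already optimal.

w

Pivot element 3. New z-row = old z-row − (-6)·(row 1/3).
Updated z-row coefficients: x: 7/4, y: 0, w: -9/2, v: 0, s1: 2, s2: 3/4.
The most negative is -9/2 in column w, so w would enter next.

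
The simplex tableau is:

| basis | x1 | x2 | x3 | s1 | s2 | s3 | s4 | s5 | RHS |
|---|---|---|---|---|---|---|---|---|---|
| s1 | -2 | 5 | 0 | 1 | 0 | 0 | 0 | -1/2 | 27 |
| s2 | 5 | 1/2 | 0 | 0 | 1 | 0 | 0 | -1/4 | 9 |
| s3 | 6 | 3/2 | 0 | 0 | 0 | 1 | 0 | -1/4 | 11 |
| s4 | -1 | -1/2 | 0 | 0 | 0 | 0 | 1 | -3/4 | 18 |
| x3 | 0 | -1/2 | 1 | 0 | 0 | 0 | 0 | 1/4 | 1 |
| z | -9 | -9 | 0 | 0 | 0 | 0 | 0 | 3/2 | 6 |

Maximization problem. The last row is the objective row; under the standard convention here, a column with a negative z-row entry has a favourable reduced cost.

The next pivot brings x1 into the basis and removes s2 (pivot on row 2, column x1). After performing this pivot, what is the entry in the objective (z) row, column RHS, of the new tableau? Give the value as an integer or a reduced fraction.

111/5

Pivot element is row 2, column x1: 5.
Normalize row 2: new (row 2, RHS) = 9/5 = 9/5.
z-row ← z-row − (-9)·(new row 2): 6 − (-9)·(9/5) = 111/5.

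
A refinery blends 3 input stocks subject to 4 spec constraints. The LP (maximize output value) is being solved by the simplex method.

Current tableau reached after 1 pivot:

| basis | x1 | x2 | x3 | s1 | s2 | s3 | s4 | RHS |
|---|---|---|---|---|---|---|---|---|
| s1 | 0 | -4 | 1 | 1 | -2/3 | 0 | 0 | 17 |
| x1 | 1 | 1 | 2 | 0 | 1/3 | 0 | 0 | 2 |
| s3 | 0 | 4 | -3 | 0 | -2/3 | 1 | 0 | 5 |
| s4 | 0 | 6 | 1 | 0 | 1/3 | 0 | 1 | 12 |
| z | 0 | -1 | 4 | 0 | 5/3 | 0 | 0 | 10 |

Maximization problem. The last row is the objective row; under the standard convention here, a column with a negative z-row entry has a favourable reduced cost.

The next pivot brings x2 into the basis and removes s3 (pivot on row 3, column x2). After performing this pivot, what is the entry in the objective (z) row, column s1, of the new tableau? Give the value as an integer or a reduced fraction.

0

Pivot element is row 3, column x2: 4.
Normalize row 3: new (row 3, s1) = 0/4 = 0.
z-row ← z-row − (-1)·(new row 3): 0 − (-1)·0 = 0.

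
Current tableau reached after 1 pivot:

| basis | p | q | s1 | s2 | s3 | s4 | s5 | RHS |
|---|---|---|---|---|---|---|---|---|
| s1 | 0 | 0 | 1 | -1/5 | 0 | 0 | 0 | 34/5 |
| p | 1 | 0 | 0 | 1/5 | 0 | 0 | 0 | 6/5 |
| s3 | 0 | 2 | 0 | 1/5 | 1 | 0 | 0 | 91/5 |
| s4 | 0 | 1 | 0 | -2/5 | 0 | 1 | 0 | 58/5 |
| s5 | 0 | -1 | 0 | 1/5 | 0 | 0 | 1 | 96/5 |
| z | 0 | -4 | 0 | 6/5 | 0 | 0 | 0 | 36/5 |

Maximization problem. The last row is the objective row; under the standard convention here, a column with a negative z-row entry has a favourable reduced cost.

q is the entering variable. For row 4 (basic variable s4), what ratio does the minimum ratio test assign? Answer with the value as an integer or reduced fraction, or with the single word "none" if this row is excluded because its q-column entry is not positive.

58/5

Ratio = RHS / (q entry) = (58/5) / 1 = 58/5.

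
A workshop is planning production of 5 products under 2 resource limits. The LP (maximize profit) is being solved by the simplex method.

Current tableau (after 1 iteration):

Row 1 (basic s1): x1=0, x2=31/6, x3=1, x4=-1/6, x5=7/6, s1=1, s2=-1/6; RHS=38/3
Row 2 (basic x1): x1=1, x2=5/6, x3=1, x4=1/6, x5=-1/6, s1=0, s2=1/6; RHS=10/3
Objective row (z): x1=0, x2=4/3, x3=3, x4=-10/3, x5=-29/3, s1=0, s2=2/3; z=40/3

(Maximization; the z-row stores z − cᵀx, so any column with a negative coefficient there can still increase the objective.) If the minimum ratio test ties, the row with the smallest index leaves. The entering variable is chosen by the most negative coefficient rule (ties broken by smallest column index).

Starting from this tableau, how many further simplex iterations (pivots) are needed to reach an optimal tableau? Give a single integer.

pivot: x5 in, s1 out → z = 828/7
pivot: x4 in, x1 out → z = 288
No improving column remains; optimal.

2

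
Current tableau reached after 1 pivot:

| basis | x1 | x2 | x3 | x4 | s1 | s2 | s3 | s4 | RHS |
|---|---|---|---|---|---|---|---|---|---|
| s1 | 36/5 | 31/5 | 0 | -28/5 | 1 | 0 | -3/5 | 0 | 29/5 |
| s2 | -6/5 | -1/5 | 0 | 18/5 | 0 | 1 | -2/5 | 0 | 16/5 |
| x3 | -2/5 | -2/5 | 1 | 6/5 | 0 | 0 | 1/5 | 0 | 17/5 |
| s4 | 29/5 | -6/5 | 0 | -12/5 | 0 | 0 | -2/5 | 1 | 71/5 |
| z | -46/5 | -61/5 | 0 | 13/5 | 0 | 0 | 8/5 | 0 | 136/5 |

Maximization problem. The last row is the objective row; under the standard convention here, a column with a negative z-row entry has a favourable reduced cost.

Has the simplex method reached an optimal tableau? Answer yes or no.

no

Column x1 has objective-row coefficient -46/5, which is negative; an improving pivot exists, so not yet optimal.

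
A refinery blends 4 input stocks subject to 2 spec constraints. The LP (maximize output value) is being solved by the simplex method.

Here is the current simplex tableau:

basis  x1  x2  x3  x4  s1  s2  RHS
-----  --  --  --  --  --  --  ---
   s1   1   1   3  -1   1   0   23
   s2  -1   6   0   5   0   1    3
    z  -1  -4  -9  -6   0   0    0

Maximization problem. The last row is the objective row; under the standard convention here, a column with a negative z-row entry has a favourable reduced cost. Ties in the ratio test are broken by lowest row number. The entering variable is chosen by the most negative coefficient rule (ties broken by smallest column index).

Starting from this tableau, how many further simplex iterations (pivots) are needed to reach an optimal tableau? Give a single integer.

2

pivot: x3 in, s1 out → z = 69
pivot: x4 in, s2 out → z = 372/5
No improving column remains; optimal.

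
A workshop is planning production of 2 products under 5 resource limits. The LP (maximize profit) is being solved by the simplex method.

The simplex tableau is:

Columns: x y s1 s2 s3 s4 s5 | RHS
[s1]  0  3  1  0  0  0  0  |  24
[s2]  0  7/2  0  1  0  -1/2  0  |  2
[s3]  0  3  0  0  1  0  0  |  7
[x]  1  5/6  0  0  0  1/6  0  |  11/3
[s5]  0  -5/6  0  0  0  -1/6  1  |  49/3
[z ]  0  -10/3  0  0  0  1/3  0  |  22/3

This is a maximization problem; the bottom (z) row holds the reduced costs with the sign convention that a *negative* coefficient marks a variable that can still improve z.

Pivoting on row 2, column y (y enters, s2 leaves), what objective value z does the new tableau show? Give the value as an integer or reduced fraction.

Minimum ratio for y: 2/(7/2) = 4/7.
z changes by −(z-row coeff of y)·ratio = −(-10/3)·(4/7) = 40/21.
New z = 22/3 + (40/21) = 194/21.

194/21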